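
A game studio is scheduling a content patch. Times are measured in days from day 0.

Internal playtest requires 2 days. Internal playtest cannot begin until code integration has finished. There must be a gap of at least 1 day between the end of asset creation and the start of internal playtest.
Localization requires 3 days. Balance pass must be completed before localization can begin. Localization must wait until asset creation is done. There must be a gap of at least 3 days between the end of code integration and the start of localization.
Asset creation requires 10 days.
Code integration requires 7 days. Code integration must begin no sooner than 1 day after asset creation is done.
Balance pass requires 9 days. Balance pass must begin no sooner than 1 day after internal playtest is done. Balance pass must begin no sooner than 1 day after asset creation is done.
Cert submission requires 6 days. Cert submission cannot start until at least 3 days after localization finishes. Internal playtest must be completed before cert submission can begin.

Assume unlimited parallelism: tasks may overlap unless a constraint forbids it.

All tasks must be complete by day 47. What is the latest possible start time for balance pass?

To finish by day 47, cert submission (duration 6) must start no later than day 41.
Since cert submission (must start by day 41, minus 3-day gap → day 38) depends on it, localization must finish by day 38. Backing off its 3-day duration gives a latest start of day 35.
Balance pass feeds into localization (must start by day 35); so balance pass must finish by day 35 and therefore start by day 26.

26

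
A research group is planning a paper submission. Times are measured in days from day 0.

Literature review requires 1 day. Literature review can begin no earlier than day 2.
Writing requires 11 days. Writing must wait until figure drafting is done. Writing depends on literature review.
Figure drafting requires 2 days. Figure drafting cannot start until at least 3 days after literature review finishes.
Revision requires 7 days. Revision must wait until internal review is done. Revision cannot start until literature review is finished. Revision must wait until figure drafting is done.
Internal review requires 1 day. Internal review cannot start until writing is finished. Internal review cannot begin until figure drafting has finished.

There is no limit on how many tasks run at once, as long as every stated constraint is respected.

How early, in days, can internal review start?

Literature review waits on its own release at day 2, so it starts at day 2 and finishes at 2 + 1 = day 3.
Figure drafting waits on literature review (finishes day 3, plus 3-day gap → day 6), so it starts at day 6 and finishes at 6 + 2 = day 8.
Writing needs all of figure drafting (finishes day 8); literature review (finishes day 3). That puts its earliest start at day 8; it finishes at 8 + 11 = day 19.
Internal review waits on writing (finishes day 19); figure drafting (finishes day 8). The latest of these is day 19, which is the earliest internal review can start.

19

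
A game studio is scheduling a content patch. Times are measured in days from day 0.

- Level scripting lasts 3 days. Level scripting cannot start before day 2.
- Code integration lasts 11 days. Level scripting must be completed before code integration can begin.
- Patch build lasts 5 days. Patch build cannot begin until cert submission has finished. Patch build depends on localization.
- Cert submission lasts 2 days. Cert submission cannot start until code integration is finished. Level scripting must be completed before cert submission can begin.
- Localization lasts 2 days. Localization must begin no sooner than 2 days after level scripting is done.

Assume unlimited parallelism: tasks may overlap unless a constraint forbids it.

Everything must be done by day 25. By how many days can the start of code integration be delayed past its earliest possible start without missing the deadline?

Level scripting waits on its own release at day 2, so it starts at day 2 and finishes at 2 + 3 = day 5.
Code integration waits on level scripting (finishes day 5), so it starts at day 5 and finishes at 5 + 11 = day 16.

Working backward from the deadline:
Patch build must finish by day 25; it takes 5 days, so it must start by 25 − 5 = day 20.
Since patch build (must start by day 20) depends on it, cert submission must finish by day 20. Backing off its 2-day duration gives a latest start of day 18.
Code integration must finish before cert submission (must start by day 18). With an 11-day duration, code integration must start by 18 − 11 = day 7.
So code integration can start as early as day 5 and as late as day 7, giving 7 − 5 = 2 days of slack.

2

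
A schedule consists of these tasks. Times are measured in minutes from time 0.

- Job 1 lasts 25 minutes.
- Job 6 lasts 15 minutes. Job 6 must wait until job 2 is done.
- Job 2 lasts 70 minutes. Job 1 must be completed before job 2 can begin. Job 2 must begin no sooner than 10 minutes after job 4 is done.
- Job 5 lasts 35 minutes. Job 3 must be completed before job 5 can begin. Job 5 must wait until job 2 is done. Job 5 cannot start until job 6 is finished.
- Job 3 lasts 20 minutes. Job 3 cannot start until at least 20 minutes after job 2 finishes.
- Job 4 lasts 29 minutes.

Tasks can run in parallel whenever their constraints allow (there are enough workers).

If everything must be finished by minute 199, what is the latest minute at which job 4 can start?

15

Nothing follows job 5; the deadline of minute 199 is its only limit. It must start by 199 − 35 = minute 164.
Since job 5 (must start by minute 164) depends on it, job 3 must finish by minute 164. Backing off its 20-minute duration gives a latest start of minute 144.
Job 6 must finish before job 5 (must start by minute 164). With a 15-minute duration, job 6 must start by 164 − 15 = minute 149.
For job 2: job 3 (must start by minute 144, minus 20-minute gap → minute 124); job 5 (must start by minute 164); job 6 (must start by minute 149). The most restrictive is minute 124; with a 70-minute duration, job 2 must start by minute 54.
Job 4 must finish before job 2 (must start by minute 54, minus 10-minute gap → minute 44). With a 29-minute duration, job 4 must start by 44 − 29 = minute 15.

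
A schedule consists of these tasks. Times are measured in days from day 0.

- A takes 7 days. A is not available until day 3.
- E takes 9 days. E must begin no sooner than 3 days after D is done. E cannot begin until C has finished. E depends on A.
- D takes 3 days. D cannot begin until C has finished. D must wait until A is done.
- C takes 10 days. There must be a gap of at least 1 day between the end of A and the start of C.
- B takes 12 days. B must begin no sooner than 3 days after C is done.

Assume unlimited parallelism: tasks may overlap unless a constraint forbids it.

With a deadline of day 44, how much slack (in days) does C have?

A waits on its own release at day 3, so it starts at day 3 and finishes at 3 + 7 = day 10.
After A (finishes day 10, plus 1-day gap → day 11), C can start at day 11 and finishes at day 21.

Working backward from the deadline:
To finish by day 44, B (duration 12) must start no later than day 32.
Nothing follows E; the deadline of day 44 is its only limit. It must start by 44 − 9 = day 35.
D has to be done before E (must start by day 35, minus 3-day gap → day 32). That means finishing by day 32, i.e. starting by 32 − 3 = day 29.
C feeds B (must start by day 32, minus 3-day gap → day 29); D (must start by day 29); E (must start by day 35). Taking the minimum, C must finish by day 29 and start by 29 − 10 = day 19.
So C can start as early as day 11 and as late as day 19, giving 19 − 11 = 8 days of slack.

8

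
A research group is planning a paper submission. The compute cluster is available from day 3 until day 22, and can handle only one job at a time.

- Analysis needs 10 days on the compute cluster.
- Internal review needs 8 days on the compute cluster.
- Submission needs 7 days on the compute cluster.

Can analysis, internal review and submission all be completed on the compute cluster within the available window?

No

The compute cluster window is 22 − 3 = 19 days.
Running back to back, the jobs need 10 + 8 + 7 = 25 days on the compute cluster.
Since 25 > 19, they cannot all fit.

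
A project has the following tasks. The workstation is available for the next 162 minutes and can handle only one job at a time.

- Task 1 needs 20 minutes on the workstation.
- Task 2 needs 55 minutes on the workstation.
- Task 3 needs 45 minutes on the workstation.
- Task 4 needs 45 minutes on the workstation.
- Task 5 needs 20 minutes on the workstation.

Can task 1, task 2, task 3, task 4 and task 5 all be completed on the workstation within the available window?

No

Running back to back, the jobs need 20 + 55 + 45 + 45 + 20 = 185 minutes on the workstation.
Since 185 > 162, they cannot all fit.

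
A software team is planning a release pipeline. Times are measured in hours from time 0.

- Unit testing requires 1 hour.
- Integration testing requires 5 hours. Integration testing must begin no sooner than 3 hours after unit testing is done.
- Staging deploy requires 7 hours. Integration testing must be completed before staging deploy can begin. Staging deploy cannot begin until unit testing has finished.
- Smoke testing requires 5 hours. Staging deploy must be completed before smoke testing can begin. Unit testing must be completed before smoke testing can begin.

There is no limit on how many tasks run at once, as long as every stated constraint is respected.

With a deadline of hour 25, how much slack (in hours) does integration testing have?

4

Unit testing has no prerequisites, so it starts at hour 0 and finishes at hour 1.
Integration testing cannot begin until unit testing (finishes hour 1, plus 3-hour gap → hour 4). It runs from hour 4 to 4 + 5 = hour 9.

Working backward from the deadline:
Smoke testing must finish by hour 25; it takes 5 hours, so it must start by 25 − 5 = hour 20.
Since smoke testing (must start by hour 20) depends on it, staging deploy must finish by hour 20. Backing off its 7-hour duration gives a latest start of hour 13.
Integration testing must finish before staging deploy (must start by hour 13). With a 5-hour duration, integration testing must start by 13 − 5 = hour 8.
So integration testing can start as early as hour 4 and as late as hour 8, giving 8 − 4 = 4 hours of slack.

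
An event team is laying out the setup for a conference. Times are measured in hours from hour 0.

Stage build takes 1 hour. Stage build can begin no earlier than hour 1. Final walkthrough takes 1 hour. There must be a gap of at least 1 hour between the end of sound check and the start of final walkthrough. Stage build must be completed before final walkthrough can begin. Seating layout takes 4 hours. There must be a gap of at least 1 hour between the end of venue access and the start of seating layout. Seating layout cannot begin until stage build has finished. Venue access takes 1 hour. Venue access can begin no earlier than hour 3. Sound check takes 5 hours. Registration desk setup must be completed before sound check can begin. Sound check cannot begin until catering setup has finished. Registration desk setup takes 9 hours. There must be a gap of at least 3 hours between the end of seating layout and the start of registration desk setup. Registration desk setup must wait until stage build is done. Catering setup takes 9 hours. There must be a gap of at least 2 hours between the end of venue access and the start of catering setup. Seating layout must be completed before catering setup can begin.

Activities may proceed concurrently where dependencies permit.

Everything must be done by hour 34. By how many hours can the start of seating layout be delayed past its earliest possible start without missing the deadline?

6

Stage build cannot begin until its own release at hour 1. It runs from hour 1 to 1 + 1 = hour 2.
After its own release at hour 3, venue access can start at hour 3 and finishes at hour 4.
Seating layout needs all of venue access (finishes hour 4, plus 1-hour gap → hour 5); stage build (finishes hour 2). That puts its earliest start at hour 5; it finishes at 5 + 4 = hour 9.

Working backward from the deadline:
Final walkthrough must finish by hour 34; it takes 1 hour, so it must start by 34 − 1 = hour 33.
Sound check has to be done before final walkthrough (must start by hour 33, minus 1-hour gap → hour 32). That means finishing by hour 32, i.e. starting by 32 − 5 = hour 27.
Since sound check (must start by hour 27) depends on it, registration desk setup must finish by hour 27. Backing off its 9-hour duration gives a latest start of hour 18.
Since sound check (must start by hour 27) depends on it, catering setup must finish by hour 27. Backing off its 9-hour duration gives a latest start of hour 18.
For seating layout: registration desk setup (must start by hour 18, minus 3-hour gap → hour 15); catering setup (must start by hour 18). The most restrictive is hour 15; with a 4-hour duration, seating layout must start by hour 11.
So seating layout can start as early as hour 5 and as late as hour 11, giving 11 − 5 = 6 hours of slack.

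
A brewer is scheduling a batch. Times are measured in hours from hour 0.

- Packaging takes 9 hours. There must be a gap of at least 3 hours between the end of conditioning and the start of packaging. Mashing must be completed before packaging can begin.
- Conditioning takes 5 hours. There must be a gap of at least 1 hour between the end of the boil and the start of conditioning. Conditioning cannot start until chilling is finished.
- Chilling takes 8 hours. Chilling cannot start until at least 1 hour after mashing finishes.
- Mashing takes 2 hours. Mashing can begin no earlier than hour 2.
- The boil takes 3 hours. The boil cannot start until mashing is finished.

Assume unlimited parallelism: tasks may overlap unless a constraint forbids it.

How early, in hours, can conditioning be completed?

18

After its own release at hour 2, mashing can start at hour 2 and finishes at hour 4.
Chilling cannot begin until mashing (finishes hour 4, plus 1-hour gap → hour 5). It runs from hour 5 to 5 + 8 = hour 13.
The boil waits on mashing (finishes hour 4), so it starts at hour 4 and finishes at 4 + 3 = hour 7.
For conditioning: the boil (finishes hour 7, plus 1-hour gap → hour 8); chilling (finishes hour 13). Taking the maximum gives a start of hour 13, and it finishes at 13 + 5 = hour 18.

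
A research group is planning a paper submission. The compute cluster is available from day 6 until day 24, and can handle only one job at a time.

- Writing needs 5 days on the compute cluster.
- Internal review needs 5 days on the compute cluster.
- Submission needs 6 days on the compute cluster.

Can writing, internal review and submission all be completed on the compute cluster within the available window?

Yes

The compute cluster window is 24 − 6 = 18 days.
Running back to back, the jobs need 5 + 5 + 6 = 16 days on the compute cluster.
Since 16 ≤ 18, they fit within the window.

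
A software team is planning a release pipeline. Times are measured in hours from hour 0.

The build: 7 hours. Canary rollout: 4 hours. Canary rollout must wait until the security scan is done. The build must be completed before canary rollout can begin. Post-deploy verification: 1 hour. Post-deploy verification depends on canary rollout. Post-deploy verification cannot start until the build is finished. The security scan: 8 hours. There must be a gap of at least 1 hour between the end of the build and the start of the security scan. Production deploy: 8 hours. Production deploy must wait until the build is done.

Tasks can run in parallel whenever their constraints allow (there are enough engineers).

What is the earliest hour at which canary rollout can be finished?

The build has no prerequisites, so it starts at hour 0 and finishes at hour 7.
After the build (finishes hour 7, plus 1-hour gap → hour 8), the security scan can start at hour 8 and finishes at hour 16.
Canary rollout cannot start until the security scan (finishes hour 16); the build (finishes hour 7). The controlling bound is hour 16, so canary rollout finishes at 16 + 4 = hour 20.

20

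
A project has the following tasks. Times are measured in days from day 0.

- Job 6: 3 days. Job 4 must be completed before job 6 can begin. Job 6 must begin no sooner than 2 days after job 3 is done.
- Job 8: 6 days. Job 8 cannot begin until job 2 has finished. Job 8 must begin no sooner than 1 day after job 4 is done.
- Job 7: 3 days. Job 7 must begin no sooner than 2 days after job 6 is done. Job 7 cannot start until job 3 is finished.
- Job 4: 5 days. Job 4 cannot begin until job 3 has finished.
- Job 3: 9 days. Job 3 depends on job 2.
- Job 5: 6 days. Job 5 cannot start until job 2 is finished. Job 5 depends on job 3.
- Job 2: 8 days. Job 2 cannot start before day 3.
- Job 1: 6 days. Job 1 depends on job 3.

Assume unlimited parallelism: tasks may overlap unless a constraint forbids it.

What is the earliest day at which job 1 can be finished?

26

Job 2 waits on its own release at day 3, so it starts at day 3 and finishes at 3 + 8 = day 11.
After job 2 (finishes day 11), job 3 can start at day 11 and finishes at day 20.
After job 3 (finishes day 20), job 1 can start at day 20 and finishes at day 26.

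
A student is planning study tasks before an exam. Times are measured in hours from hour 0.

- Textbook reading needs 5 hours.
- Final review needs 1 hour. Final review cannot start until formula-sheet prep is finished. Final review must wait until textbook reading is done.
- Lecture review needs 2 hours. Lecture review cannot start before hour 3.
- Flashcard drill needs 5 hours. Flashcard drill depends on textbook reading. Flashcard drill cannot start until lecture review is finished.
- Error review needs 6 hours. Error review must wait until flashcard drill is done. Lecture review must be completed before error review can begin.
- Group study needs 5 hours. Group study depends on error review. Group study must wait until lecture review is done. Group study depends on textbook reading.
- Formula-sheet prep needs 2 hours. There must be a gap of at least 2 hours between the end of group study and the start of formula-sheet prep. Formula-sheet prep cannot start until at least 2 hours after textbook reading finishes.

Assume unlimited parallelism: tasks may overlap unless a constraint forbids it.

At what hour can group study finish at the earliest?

After its own release at hour 3, lecture review can start at hour 3 and finishes at hour 5.
Textbook reading can start immediately at hour 0; it finishes at hour 5.
Flashcard drill needs all of textbook reading (finishes hour 5); lecture review (finishes hour 5). That puts its earliest start at hour 5; it finishes at 5 + 5 = hour 10.
Error review cannot start until flashcard drill (finishes hour 10); lecture review (finishes hour 5). The controlling bound is hour 10, so error review finishes at 10 + 6 = hour 16.
Group study needs all of error review (finishes hour 16); lecture review (finishes hour 5); textbook reading (finishes hour 5). That puts its earliest start at hour 16; it finishes at 16 + 5 = hour 21.

21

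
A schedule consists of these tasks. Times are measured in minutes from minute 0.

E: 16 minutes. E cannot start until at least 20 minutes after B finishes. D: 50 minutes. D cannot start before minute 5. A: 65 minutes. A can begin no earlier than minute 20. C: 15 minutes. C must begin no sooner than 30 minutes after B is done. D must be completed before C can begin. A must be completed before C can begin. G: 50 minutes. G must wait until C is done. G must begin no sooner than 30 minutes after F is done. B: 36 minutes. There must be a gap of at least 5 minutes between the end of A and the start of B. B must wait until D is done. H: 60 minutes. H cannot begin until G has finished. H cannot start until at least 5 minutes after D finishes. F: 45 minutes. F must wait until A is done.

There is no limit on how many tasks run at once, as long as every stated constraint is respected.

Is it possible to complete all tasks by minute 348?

D waits on its own release at minute 5, so it starts at minute 5 and finishes at 5 + 50 = minute 55.
After its own release at minute 20, A can start at minute 20 and finishes at minute 85.
F cannot begin until A (finishes minute 85). It runs from minute 85 to 85 + 45 = minute 130.
B cannot start until A (finishes minute 85, plus 5-minute gap → minute 90); D (finishes minute 55). The controlling bound is minute 90, so B finishes at 90 + 36 = minute 126.
E waits on B (finishes minute 126, plus 20-minute gap → minute 146), so it starts at minute 146 and finishes at 146 + 16 = minute 162.
C needs all of B (finishes minute 126, plus 30-minute gap → minute 156); D (finishes minute 55); A (finishes minute 85). That puts its earliest start at minute 156; it finishes at 156 + 15 = minute 171.
G has to wait for C (finishes minute 171); F (finishes minute 130, plus 30-minute gap → minute 160). The latest of these is minute 171, so G runs minute 171 to 171 + 50 = minute 221.
H cannot start until G (finishes minute 221); D (finishes minute 55, plus 5-minute gap → minute 60). The controlling bound is minute 221, so H finishes at 221 + 60 = minute 281.
Every task is finished by minute 281, which is no later than the deadline of 348, so the schedule is feasible.

Yes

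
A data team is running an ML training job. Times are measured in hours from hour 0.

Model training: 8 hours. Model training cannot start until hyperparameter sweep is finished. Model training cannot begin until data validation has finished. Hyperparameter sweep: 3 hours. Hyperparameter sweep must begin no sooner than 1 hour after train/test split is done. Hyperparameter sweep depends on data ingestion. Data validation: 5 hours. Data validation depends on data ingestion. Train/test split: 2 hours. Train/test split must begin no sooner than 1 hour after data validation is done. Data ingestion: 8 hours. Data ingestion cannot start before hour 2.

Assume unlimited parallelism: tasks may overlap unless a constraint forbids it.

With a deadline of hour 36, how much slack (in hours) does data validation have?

6

After its own release at hour 2, data ingestion can start at hour 2 and finishes at hour 10.
After data ingestion (finishes hour 10), data validation can start at hour 10 and finishes at hour 15.

Working backward from the deadline:
Model training has no dependents, so it just needs to finish by hour 36. Starting by 36 − 8 = hour 28 achieves that.
Since model training (must start by hour 28) depends on it, hyperparameter sweep must finish by hour 28. Backing off its 3-hour duration gives a latest start of hour 25.
Train/test split feeds into hyperparameter sweep (must start by hour 25, minus 1-hour gap → hour 24); so train/test split must finish by hour 24 and therefore start by hour 22.
Data validation must finish in time for train/test split (must start by hour 22, minus 1-hour gap → hour 21); model training (must start by hour 28). The tightest is hour 21, so data validation must start by 21 − 5 = hour 16.
So data validation can start as early as hour 10 and as late as hour 16, giving 16 − 10 = 6 hours of slack.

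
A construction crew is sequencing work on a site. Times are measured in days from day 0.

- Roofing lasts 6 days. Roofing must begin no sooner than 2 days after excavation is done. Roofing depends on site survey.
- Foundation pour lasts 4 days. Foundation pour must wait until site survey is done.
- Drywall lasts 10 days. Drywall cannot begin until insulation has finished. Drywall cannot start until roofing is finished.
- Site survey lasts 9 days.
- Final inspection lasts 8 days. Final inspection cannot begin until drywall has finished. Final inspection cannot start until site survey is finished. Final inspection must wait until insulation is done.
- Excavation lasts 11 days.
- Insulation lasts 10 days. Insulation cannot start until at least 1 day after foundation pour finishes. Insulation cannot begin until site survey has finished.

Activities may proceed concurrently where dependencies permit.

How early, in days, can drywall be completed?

Excavation can start immediately at day 0; it finishes at day 11.
Site survey has no prerequisites, so it starts at day 0 and finishes at day 9.
Roofing needs all of excavation (finishes day 11, plus 2-day gap → day 13); site survey (finishes day 9). That puts its earliest start at day 13; it finishes at 13 + 6 = day 19.
Foundation pour waits on site survey (finishes day 9), so it starts at day 9 and finishes at 9 + 4 = day 13.
Insulation cannot start until foundation pour (finishes day 13, plus 1-day gap → day 14); site survey (finishes day 9). The controlling bound is day 14, so insulation finishes at 14 + 10 = day 24.
Drywall has to wait for insulation (finishes day 24); roofing (finishes day 19). The latest of these is day 24, so drywall runs day 24 to 24 + 10 = day 34.

34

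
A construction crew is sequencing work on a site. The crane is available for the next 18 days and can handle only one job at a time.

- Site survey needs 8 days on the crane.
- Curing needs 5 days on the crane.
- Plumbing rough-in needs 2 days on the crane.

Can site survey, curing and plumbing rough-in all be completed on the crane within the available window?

Yes

Running back to back, the jobs need 8 + 5 + 2 = 15 days on the crane.
Since 15 ≤ 18, they fit within the window.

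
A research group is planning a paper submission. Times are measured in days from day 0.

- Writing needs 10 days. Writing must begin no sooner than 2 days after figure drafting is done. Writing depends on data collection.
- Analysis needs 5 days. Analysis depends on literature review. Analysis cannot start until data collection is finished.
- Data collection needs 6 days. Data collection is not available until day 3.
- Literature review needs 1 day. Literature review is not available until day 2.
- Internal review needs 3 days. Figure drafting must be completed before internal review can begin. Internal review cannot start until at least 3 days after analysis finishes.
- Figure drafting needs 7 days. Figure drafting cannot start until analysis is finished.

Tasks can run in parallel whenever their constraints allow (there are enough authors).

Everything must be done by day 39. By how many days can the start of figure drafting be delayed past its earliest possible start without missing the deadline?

After its own release at day 3, data collection can start at day 3 and finishes at day 9.
After its own release at day 2, literature review can start at day 2 and finishes at day 3.
Analysis needs all of literature review (finishes day 3); data collection (finishes day 9). That puts its earliest start at day 9; it finishes at 9 + 5 = day 14.
After analysis (finishes day 14), figure drafting can start at day 14 and finishes at day 21.

Working backward from the deadline:
Nothing follows writing; the deadline of day 39 is its only limit. It must start by 39 − 10 = day 29.
Internal review must finish by day 39; it takes 3 days, so it must start by 39 − 3 = day 36.
Figure drafting has several dependents: writing (must start by day 29, minus 2-day gap → day 27); internal review (must start by day 36). The earliest of those limits is day 27, so figure drafting must start by 27 − 7 = day 20.
So figure drafting can start as early as day 14 and as late as day 20, giving 20 − 14 = 6 days of slack.

6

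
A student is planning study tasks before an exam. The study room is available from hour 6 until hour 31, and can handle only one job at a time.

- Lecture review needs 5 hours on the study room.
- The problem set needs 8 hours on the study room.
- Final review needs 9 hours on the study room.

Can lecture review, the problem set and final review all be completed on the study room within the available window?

Yes

The study room window is 31 − 6 = 25 hours.
Running back to back, the jobs need 5 + 8 + 9 = 22 hours on the study room.
Since 22 ≤ 25, they fit within the window.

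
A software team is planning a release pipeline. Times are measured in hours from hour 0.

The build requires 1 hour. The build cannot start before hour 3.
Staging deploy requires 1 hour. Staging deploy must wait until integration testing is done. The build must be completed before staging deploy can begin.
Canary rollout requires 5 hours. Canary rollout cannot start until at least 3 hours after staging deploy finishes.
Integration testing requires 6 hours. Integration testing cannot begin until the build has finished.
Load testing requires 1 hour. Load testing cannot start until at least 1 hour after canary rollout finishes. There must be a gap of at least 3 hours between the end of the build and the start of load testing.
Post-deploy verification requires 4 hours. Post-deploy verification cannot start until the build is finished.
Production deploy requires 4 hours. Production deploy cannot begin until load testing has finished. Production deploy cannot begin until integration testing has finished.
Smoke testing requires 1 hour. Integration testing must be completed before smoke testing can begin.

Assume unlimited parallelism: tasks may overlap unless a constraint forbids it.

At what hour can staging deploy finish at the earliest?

11

The build waits on its own release at hour 3, so it starts at hour 3 and finishes at 3 + 1 = hour 4.
After the build (finishes hour 4), integration testing can start at hour 4 and finishes at hour 10.
Staging deploy cannot start until integration testing (finishes hour 10); the build (finishes hour 4). The controlling bound is hour 10, so staging deploy finishes at 10 + 1 = hour 11.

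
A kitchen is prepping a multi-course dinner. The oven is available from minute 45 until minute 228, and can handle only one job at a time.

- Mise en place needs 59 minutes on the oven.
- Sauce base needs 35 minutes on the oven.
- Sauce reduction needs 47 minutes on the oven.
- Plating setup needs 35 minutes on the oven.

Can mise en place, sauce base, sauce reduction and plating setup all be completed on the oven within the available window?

Yes

The oven window is 228 − 45 = 183 minutes.
Running back to back, the jobs need 59 + 35 + 47 + 35 = 176 minutes on the oven.
Since 176 ≤ 183, they fit within the window.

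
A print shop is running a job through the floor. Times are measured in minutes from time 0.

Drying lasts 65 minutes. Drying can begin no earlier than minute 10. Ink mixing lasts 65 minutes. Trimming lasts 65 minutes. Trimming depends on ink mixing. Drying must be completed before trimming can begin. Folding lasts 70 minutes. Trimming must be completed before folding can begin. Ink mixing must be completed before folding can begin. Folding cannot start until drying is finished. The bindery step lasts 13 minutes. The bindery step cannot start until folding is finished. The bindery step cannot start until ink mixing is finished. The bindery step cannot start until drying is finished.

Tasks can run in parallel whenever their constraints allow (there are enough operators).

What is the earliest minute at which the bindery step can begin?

Drying cannot begin until its own release at minute 10. It runs from minute 10 to 10 + 65 = minute 75.
Nothing blocks ink mixing, so it runs from minute 0 to minute 65.
Trimming needs all of ink mixing (finishes minute 65); drying (finishes minute 75). That puts its earliest start at minute 75; it finishes at 75 + 65 = minute 140.
Folding has to wait for trimming (finishes minute 140); ink mixing (finishes minute 65); drying (finishes minute 75). The latest of these is minute 140, so folding runs minute 140 to 140 + 70 = minute 210.
The bindery step waits on folding (finishes minute 210); ink mixing (finishes minute 65); drying (finishes minute 75). The latest of these is minute 210, which is the earliest the bindery step can start.

210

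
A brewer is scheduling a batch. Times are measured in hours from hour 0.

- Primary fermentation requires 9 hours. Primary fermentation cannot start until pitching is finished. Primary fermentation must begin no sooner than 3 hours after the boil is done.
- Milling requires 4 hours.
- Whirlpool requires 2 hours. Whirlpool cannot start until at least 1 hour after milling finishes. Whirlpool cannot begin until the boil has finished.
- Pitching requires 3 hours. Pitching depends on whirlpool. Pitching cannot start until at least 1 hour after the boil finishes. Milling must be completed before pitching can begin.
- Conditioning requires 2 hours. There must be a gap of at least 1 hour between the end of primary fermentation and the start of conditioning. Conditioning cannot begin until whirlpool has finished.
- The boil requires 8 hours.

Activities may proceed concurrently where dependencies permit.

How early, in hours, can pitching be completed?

The boil can start immediately at hour 0; it finishes at hour 8.
Nothing blocks milling, so it runs from hour 0 to hour 4.
Whirlpool cannot start until milling (finishes hour 4, plus 1-hour gap → hour 5); the boil (finishes hour 8). The controlling bound is hour 8, so whirlpool finishes at 8 + 2 = hour 10.
Pitching needs all of whirlpool (finishes hour 10); the boil (finishes hour 8, plus 1-hour gap → hour 9); milling (finishes hour 4). That puts its earliest start at hour 10; it finishes at 10 + 3 = hour 13.

13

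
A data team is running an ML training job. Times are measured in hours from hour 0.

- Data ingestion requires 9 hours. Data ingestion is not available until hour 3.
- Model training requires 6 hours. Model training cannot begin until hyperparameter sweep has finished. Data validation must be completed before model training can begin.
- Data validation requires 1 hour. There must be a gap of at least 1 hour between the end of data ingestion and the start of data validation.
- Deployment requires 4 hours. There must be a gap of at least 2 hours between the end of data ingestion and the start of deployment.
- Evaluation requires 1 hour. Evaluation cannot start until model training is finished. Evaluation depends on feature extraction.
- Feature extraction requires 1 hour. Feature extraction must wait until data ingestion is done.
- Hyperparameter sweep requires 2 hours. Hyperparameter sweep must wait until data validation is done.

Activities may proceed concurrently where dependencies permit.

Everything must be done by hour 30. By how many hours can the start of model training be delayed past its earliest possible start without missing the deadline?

Data ingestion cannot begin until its own release at hour 3. It runs from hour 3 to 3 + 9 = hour 12.
After data ingestion (finishes hour 12, plus 1-hour gap → hour 13), data validation can start at hour 13 and finishes at hour 14.
Hyperparameter sweep waits on data validation (finishes hour 14), so it starts at hour 14 and finishes at 14 + 2 = hour 16.
For model training: hyperparameter sweep (finishes hour 16); data validation (finishes hour 14). Taking the maximum gives a start of hour 16, and it finishes at 16 + 6 = hour 22.

Working backward from the deadline:
To finish by hour 30, evaluation (duration 1) must start no later than hour 29.
Model training has to be done before evaluation (must start by hour 29). That means finishing by hour 29, i.e. starting by 29 − 6 = hour 23.
So model training can start as early as hour 16 and as late as hour 23, giving 23 − 16 = 7 hours of slack.

7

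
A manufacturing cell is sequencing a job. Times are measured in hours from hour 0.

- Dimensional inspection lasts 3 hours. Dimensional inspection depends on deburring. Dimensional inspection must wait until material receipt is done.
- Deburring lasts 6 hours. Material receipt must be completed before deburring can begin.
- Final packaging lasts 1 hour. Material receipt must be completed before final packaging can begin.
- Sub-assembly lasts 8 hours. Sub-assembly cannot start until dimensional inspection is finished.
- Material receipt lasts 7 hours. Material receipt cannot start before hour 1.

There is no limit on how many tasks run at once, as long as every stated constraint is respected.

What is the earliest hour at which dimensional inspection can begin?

Material receipt cannot begin until its own release at hour 1. It runs from hour 1 to 1 + 7 = hour 8.
After material receipt (finishes hour 8), deburring can start at hour 8 and finishes at hour 14.
Dimensional inspection waits on deburring (finishes hour 14); material receipt (finishes hour 8). The latest of these is hour 14, which is the earliest dimensional inspection can start.

14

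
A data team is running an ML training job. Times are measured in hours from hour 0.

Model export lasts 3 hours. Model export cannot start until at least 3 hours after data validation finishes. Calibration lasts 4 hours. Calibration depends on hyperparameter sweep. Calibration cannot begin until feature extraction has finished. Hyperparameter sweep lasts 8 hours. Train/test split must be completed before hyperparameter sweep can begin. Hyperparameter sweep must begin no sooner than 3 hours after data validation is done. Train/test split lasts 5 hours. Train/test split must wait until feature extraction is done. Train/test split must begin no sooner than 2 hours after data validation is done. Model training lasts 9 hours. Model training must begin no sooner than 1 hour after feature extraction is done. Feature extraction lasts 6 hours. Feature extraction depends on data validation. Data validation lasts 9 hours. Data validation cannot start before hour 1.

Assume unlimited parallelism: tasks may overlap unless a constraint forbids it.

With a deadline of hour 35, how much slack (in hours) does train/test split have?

2

Data validation cannot begin until its own release at hour 1. It runs from hour 1 to 1 + 9 = hour 10.
Feature extraction waits on data validation (finishes hour 10), so it starts at hour 10 and finishes at 10 + 6 = hour 16.
Train/test split has to wait for feature extraction (finishes hour 16); data validation (finishes hour 10, plus 2-hour gap → hour 12). The latest of these is hour 16, so train/test split runs hour 16 to 16 + 5 = hour 21.

Working backward from the deadline:
Calibration has no dependents, so it just needs to finish by hour 35. Starting by 35 − 4 = hour 31 achieves that.
Hyperparameter sweep feeds into calibration (must start by hour 31); so hyperparameter sweep must finish by hour 31 and therefore start by hour 23.
Train/test split feeds into hyperparameter sweep (must start by hour 23); so train/test split must finish by hour 23 and therefore start by hour 18.
So train/test split can start as early as hour 16 and as late as hour 18, giving 18 − 16 = 2 hours of slack.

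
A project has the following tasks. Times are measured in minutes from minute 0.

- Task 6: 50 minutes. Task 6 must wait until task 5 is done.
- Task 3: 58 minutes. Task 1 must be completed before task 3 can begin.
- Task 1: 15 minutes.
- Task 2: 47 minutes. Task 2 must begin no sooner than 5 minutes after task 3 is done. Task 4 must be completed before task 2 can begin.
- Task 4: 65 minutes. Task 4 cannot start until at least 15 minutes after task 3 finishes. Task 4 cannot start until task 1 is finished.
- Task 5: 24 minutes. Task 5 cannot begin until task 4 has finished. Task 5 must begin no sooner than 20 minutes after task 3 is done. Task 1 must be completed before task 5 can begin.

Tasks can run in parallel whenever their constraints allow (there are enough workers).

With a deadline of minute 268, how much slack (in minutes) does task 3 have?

Nothing blocks task 1, so it runs from minute 0 to minute 15.
After task 1 (finishes minute 15), task 3 can start at minute 15 and finishes at minute 73.

Working backward from the deadline:
Task 2 has no dependents, so it just needs to finish by minute 268. Starting by 268 − 47 = minute 221 achieves that.
Task 6 must finish by minute 268; it takes 50 minutes, so it must start by 268 − 50 = minute 218.
Task 5 has to be done before task 6 (must start by minute 218). That means finishing by minute 218, i.e. starting by 218 − 24 = minute 194.
Task 4 has several dependents: task 2 (must start by minute 221); task 5 (must start by minute 194). The earliest of those limits is minute 194, so task 4 must start by 194 − 65 = minute 129.
Task 3 has several dependents: task 2 (must start by minute 221, minus 5-minute gap → minute 216); task 4 (must start by minute 129, minus 15-minute gap → minute 114); task 5 (must start by minute 194, minus 20-minute gap → minute 174). The earliest of those limits is minute 114, so task 3 must start by 114 − 58 = minute 56.
So task 3 can start as early as minute 15 and as late as minute 56, giving 56 − 15 = 41 minutes of slack.

41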